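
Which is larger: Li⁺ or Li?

Li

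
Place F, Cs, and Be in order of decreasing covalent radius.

Atomic radius shrinks across a period as nuclear charge pulls the same shell inward, and grows down a group as new shells are added.
Here both period and group differ, so the two effects have to be weighed against each other.
Be > F: both are in period 2; the period trend gives Be the larger value.
Cs > Be: both effects reinforce here, so Cs is clearly the larger of the two.
Tabulated atomic radius (pm): Be 102, F 64, Cs 232.
So from largest to smallest: Cs > Be > F.

Cs, Be, F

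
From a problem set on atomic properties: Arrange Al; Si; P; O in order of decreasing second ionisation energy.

O > P > Al > Si

Consider each +1 ion: Al⁺ still has 2 valence electrons; Si⁺ still has 3 valence electrons; P⁺ still has 4 valence electrons; O⁺ still has 5 valence electrons.
All are still removing valence electrons, so compare the +1 ions as you would atoms: IE_2 generally rises across a period (higher Z_eff) and falls down a group (larger shell), subject to the usual subshell exceptions.
Valence configurations: Al⁺ [Ne]3s², Si⁺ [Ne]3s²3p¹, P⁺ [Ne]3s²3p², O⁺ [He]2s²2p³.
Si⁺ loses a lone 3p electron whereas Al⁺ must break into a filled 3s² pair, so IE_2(Al) > IE_2(Si) even though Si has the higher nuclear charge.
Approximate IE_2 values (kJ/mol): Al 1817, Si 1577, P 1907, O 3388.
Hence IE_2: Si < Al < P < O.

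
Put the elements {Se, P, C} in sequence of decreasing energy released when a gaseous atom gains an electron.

Se > C > P

C is in period 2, group 14; P is in period 3, group 15; Se is in period 4, group 16.
EA tends to increase across a period and decrease down a group, though the pattern is less regular than for IE or radius.
A diagonal step moves right (one effect) and down (the opposite effect) at once.
C > P: the two effects oppose for this pair; the down-group effect wins (122 vs 72 kJ/mol).
Se > C: the two effects oppose for this pair; the across-period effect wins (195 vs 122 kJ/mol).
Tabulated electron affinity (kJ/mol): C 122, P 72, Se 195.
So from highest to lowest: Se > C > P.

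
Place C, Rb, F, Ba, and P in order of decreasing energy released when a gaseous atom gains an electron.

C is in period 2, group 14; F is in period 2, group 17; P is in period 3, group 15; Rb is in period 5, group 1; Ba is in period 6, group 2.
Atoms with high Z_eff and room in the valence shell (especially the halogens) have the most exothermic electron affinities.
Here both period and group differ, so the two effects have to be weighed against each other.
Rb > Ba: period and group pull opposite ways; the down-group shift dominates (47 vs 14 kJ/mol).
P > Rb: relative to Rb, both the across-period and down-group shifts push P's electron affinity up.
C > P: period and group pull opposite ways; the down-group shift dominates (122 vs 72 kJ/mol).
F > C: F lies to the right of C in period 2, so the across-period effect alone puts F higher.
For reference (kJ/mol): C 122, F 328, P 72, Rb 47, Ba 14.
So from highest to lowest: F > C > P > Rb > Ba.

F, C, P, Rb, Ba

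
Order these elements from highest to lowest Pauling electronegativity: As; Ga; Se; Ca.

Se > As > Ga > Ca

Ca is in period 4, group 2; Ga is in period 4, group 13; As is in period 4, group 15; Se is in period 4, group 16.
Smaller atoms with higher effective nuclear charge are more electronegative.
All lie in period 4, so electronegativity increases left to right.
So from highest to lowest: Se > As > Ga > Ca.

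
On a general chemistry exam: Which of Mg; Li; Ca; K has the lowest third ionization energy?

K

After 2 electrons have been removed, what remains? Mg²⁺ is the bare [Ne] core; Li²⁺ is already 1 electron into the core; Ca²⁺ is the bare [Ar] core; K²⁺ is already 1 electron into the core.
All of these are removing an electron from a noble-gas core or deeper; the smaller core (lower principal quantum number) is held far more tightly, and within a period the higher nuclear charge binds the same core more tightly.
The numbers (kJ/mol): Mg 7733, Li 11815, Ca 4912, K 4420.
Putting it together, IE_3: K < Ca < Mg < Li.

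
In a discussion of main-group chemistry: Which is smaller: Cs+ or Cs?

Cs+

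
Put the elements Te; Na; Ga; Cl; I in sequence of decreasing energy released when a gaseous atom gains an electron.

Atoms with high Z_eff and room in the valence shell (especially the halogens) have the most exothermic electron affinities.
Neither a single period nor a single group — weigh both effects.
Na > Ga: the two effects oppose for this pair; the down-group effect wins (53 vs 29 kJ/mol).
Te > Na: period and group pull opposite ways; the across-period shift dominates (190 vs 53 kJ/mol).
I > Te: I lies to the right of Te in period 5, so the across-period effect alone puts I higher.
Cl > I: Cl sits above I in group 17, so the down-group effect alone puts Cl higher.
Tabulated electron affinity (kJ/mol): Na 53, Cl 349, Ga 29, Te 190, I 295.
So from highest to lowest: Cl > I > Te > Na > Ga.

Cl, I, Te, Na, Ga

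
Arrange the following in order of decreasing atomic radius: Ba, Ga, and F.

Atomic radius shrinks across a period as nuclear charge pulls the same shell inward, and grows down a group as new shells are added.
Here both period and group differ, so the two effects have to be weighed against each other.
Ga > F: relative to F, both the across-period and down-group shifts push Ga's atomic radius up.
Ba > Ga: both effects reinforce here, so Ba is clearly the larger of the two.
Tabulated atomic radius (pm): F 64, Ga 124, Ba 196.
So from largest to smallest: Ba > Ga > F.

Ba > Ga > F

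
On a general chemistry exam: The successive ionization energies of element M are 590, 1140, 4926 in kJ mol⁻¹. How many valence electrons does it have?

Look for the largest jump between consecutive ionization energies: IE3/IE2 ≈ 4.3, far larger than any earlier ratio.
That jump marks the point where a core electron is being removed. So the atom has 2 valence electrons.

2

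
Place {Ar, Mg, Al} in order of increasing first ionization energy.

Al < Mg < Ar

Mg is in period 3, group 2; Al is in period 3, group 13; Ar is in period 3, group 18.
IE₁ increases left→right with effective nuclear charge and decreases top→bottom as the valence shell moves farther out.
All lie in period 3; the across-period trend (first ionization energy increases left to right) applies, with the exception below.
Note the exception: Mg has a higher first ionization energy than Al, contrary to the simple trend — Al's single 3p electron is easier to remove than one from Mg's filled 3s².
Approximate values (kJ/mol): Mg 738, Al 578, Ar 1521.
So from lowest to highest: Al < Mg < Ar.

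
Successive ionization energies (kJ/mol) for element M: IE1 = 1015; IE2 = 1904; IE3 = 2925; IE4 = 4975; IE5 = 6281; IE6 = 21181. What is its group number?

Group 15

Look for the largest jump between consecutive ionization energies: IE6/IE5 ≈ 3.4, far larger than any earlier ratio.
That jump marks the point where a core electron is being removed. So the atom has 5 valence electrons.
A main-group element with 5 valence electrons is in group 15.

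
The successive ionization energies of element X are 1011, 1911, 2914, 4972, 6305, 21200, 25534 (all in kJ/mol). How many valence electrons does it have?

5

Look for the largest jump between consecutive ionization energies: IE6/IE5 ≈ 3.4, far larger than any earlier ratio.
That jump marks the point where a core electron is being removed. So the atom has 5 valence electrons.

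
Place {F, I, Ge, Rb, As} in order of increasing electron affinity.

F is in period 2, group 17; Ge is in period 4, group 14; As is in period 4, group 15; Rb is in period 5, group 1; I is in period 5, group 17.
Electron affinity generally becomes more exothermic across a period toward the halogens and less exothermic down a group.
These span different periods and groups, so the two trends combine.
As > Rb: relative to Rb, both the across-period and down-group shifts push As's electron affinity up.
Ge > As: this pair runs against the simple trend — see the exception note.
I > Ge: period and group pull opposite ways; the across-period shift dominates (295 vs 119 kJ/mol).
F > I: F sits above I in group 17, so the down-group effect alone puts F higher.
Note the exception: Ge has a higher electron affinity than As, contrary to the simple trend — adding an electron to As's half-filled 4p³ is unfavourable, so Ge (4p²) has the more exothermic EA.
For reference (kJ/mol): F 328, Ge 119, As 78, Rb 47, I 295.
So from lowest to highest: Rb < As < Ge < I < F.

Rb < As < Ge < I < F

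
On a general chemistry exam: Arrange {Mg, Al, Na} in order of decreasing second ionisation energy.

Na > Al > Mg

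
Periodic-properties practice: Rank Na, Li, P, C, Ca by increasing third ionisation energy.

P, C, Ca, Na, Li

After 2 electrons have been removed, what remains? Na²⁺ is already 1 electron into the core; Li²⁺ is already 1 electron into the core; P²⁺ still has 3 valence electrons; C²⁺ still has 2 valence electrons; Ca²⁺ is the bare [Ar] core.
Pulling an electron out of a noble-gas core costs far more than removing a remaining valence electron, so Ca, Na and Li sit at the high end of IE_3.
Valence configurations: P²⁺ [Ne]3s²3p¹, C²⁺ [He]2s².
The numbers (kJ/mol): Na 6910, Li 11815, P 2914, C 4620, Ca 4912.
So the third ionization energies run P < C < Ca < Na < Li.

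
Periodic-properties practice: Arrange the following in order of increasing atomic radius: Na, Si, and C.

C, Si, Na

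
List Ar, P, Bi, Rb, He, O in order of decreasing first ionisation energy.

He, Ar, O, P, Bi, Rb

He is in period 1, group 18; O is in period 2, group 16; P is in period 3, group 15; Ar is in period 3, group 18; Rb is in period 5, group 1; Bi is in period 6, group 15.
First ionization energy rises across a period (greater Z_eff holds electrons more tightly) and falls down a group (valence electrons are farther from the nucleus).
Here both period and group differ, so the two effects have to be weighed against each other.
Bi > Rb: the two effects oppose for this pair; the across-period effect wins (703 vs 403 kJ/mol).
P > Bi: P sits above Bi in group 15, so the down-group effect alone puts P higher.
O > P: both effects reinforce here, so O is clearly the higher of the two.
Ar > O: period and group pull opposite ways; the across-period shift dominates (1521 vs 1314 kJ/mol).
He > Ar: they share group 18; the group trend gives He the larger value.
Tabulated first ionization energy (kJ/mol): He 2372, O 1314, P 1012, Ar 1521, Rb 403, Bi 703.
So from highest to lowest: He > Ar > O > P > Bi > Rb.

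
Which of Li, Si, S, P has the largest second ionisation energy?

Li

The second ionization energy removes an electron from the +1 ion. For each element: Li⁺ is the bare [He] core; Si⁺ still has 3 valence electrons; S⁺ still has 5 valence electrons; P⁺ still has 4 valence electrons.
Core electrons are held far more tightly than valence electrons, so Li tops the IE_2 order.
Valence configurations: Si⁺ [Ne]3s²3p¹, S⁺ [Ne]3s²3p³, P⁺ [Ne]3s²3p².
Approximate IE_2 values (kJ/mol): Li 7298, Si 1577, S 2252, P 1907.
Putting it together, IE_2: Si < P < S < Li.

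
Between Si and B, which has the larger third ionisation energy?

B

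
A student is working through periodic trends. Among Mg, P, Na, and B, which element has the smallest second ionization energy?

Mg

After 1 electron has been removed, what remains? Mg⁺ still has 1 valence electron; P⁺ still has 4 valence electrons; Na⁺ is the bare [Ne] core; B⁺ still has 2 valence electrons.
Core electrons are held far more tightly than valence electrons, so Na tops the IE_2 order.
Valence configurations: Mg⁺ [Ne]3s¹, P⁺ [Ne]3s²3p², B⁺ [He]2s².
The numbers (kJ/mol): Mg 1451, P 1907, Na 4562, B 2427.
Putting it together, IE_2: Mg < P < B < Na.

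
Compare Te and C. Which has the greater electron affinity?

Te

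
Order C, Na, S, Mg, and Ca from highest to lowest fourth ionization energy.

Mg, Na, Ca, C, S

After 3 electrons have been removed, what remains? C³⁺ still has 1 valence electron; Na³⁺ is already 2 electrons into the core; S³⁺ still has 3 valence electrons; Mg³⁺ is already 1 electron into the core; Ca³⁺ is already 1 electron into the core.
Pulling an electron out of a noble-gas core costs far more than removing a remaining valence electron, so Ca, Na and Mg sit at the high end of IE_4.
Valence configurations: C³⁺ [He]2s¹, S³⁺ [Ne]3s²3p¹.
Tabulated IE_4 (kJ/mol): C 6223, Na 9543, S 4556, Mg 10543, Ca 6491.
So the fourth ionization energies run S < C < Ca < Na < Mg.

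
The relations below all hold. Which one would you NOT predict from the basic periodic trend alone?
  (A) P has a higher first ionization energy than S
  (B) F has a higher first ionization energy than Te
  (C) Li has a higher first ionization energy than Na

(A)

The general trend: first ionization energy increases across a period and decreases down a group.
(A) P (period 3, group 15) vs S (period 3, group 16): the stated order contradicts the simple trend.
(B) F (period 2, group 17) vs Te (period 5, group 16): the stated order agrees with the simple trend.
(C) Li (period 2, group 1) vs Na (period 3, group 1): the stated order agrees with the simple trend.
The exception is (A): S (3p⁴) ionizes more easily than half-filled P (3p³) because the paired 3p electron in S is pushed out by e⁻–e⁻ repulsion.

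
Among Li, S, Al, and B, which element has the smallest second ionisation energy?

Consider each +1 ion: Li⁺ is the bare [He] core; S⁺ still has 5 valence electrons; Al⁺ still has 2 valence electrons; B⁺ still has 2 valence electrons.
Pulling an electron out of a noble-gas core costs far more than removing a remaining valence electron, so Li sits at the high end of IE_2.
Valence configurations: S⁺ [Ne]3s²3p³, Al⁺ [Ne]3s², B⁺ [He]2s².
Approximate IE_2 values (kJ/mol): Li 7298, S 2252, Al 1817, B 2427.
Putting it together, IE_2: Al < S < B < Li.

Al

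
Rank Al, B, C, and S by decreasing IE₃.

C > B > S > Al

The third ionization energy removes an electron from the +2 ion. For each element: Al²⁺ still has 1 valence electron; B²⁺ still has 1 valence electron; C²⁺ still has 2 valence electrons; S²⁺ still has 4 valence electrons.
All are still removing valence electrons, so compare the +2 ions as you would atoms: IE_3 generally rises across a period (higher Z_eff) and falls down a group (larger shell), subject to the usual subshell exceptions.
Valence configurations: Al²⁺ [Ne]3s¹, B²⁺ [He]2s¹, C²⁺ [He]2s², S²⁺ [Ne]3s²3p².
Approximate IE_3 values (kJ/mol): Al 2745, B 3660, C 4620, S 3357.
Putting it together, IE_3: Al < S < B < C.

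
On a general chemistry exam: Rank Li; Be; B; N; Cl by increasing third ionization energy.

Consider each +2 ion: Li²⁺ is already 1 electron into the core; Be²⁺ is the bare [He] core; B²⁺ still has 1 valence electron; N²⁺ still has 3 valence electrons; Cl²⁺ still has 5 valence electrons.
Breaking into a closed-shell core is much more expensive than removing a leftover valence electron — Li and Be have the largest IE_3 here.
Valence configurations: B²⁺ [He]2s¹, N²⁺ [He]2s²2p¹, Cl²⁺ [Ne]3s²3p³.
Approximate IE_3 values (kJ/mol): Li 11815, Be 14849, B 3660, N 4578, Cl 3822.
Putting it together, IE_3: B < Cl < N < Li < Be.

B < Cl < N < Li < Be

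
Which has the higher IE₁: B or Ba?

B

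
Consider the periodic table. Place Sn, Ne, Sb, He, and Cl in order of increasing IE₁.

Sn < Sb < Cl < Ne < He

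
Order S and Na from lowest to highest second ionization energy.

After 1 electron has been removed, what remains? S⁺ still has 5 valence electrons; Na⁺ is the bare [Ne] core.
Pulling an electron out of a noble-gas core costs far more than removing a remaining valence electron, so Na sits at the high end of IE_2.
Approximate IE_2 values (kJ/mol): S 2252, Na 4562.
Overall IE_2 order: S < Na.

S < Na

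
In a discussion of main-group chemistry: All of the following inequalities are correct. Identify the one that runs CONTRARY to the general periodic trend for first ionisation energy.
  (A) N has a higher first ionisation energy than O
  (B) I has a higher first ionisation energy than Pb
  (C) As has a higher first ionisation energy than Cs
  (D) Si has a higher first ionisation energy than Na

The general trend: first ionisation energy increases across a period and decreases down a group.
(A) N (period 2, group 15) vs O (period 2, group 16): the stated order contradicts the simple trend.
(B) I (period 5, group 17) vs Pb (period 6, group 14): the stated order agrees with the simple trend.
(C) As (period 4, group 15) vs Cs (period 6, group 1): the stated order agrees with the simple trend.
(D) Si (period 3, group 14) vs Na (period 3, group 1): the stated order agrees with the simple trend.
The exception is (A): pairing an electron in O's 2p⁴ costs repulsion energy, so O ionizes more easily than half-filled N (2p³).

(A)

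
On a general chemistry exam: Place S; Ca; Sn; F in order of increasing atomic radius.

F < S < Sn < Ca

F is in period 2, group 17; S is in period 3, group 16; Ca is in period 4, group 2; Sn is in period 5, group 14.
Moving right in a period, electrons are added to the same shell under a stronger nuclear pull, so atoms get smaller; moving down, a new shell is opened and atoms get larger.
These span different periods and groups, so the two trends combine.
S > F: relative to F, both the across-period and down-group shifts push S's atomic radius up.
Sn > S: both effects reinforce here, so Sn is clearly the larger of the two.
Ca > Sn: period and group pull opposite ways; the across-period shift dominates (171 vs 140 pm).
Tabulated atomic radius (pm): F 64, S 103, Ca 171, Sn 140.
So from smallest to largest: F < S < Sn < Ca.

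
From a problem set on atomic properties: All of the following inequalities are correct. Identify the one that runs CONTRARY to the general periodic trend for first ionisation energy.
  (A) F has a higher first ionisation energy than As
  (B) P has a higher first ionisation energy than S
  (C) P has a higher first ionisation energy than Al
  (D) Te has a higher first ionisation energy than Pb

(B)

The general trend: first ionisation energy increases across a period and decreases down a group.
(A) F (period 2, group 17) vs As (period 4, group 15): the stated order agrees with the simple trend.
(B) P (period 3, group 15) vs S (period 3, group 16): the stated order contradicts the simple trend.
(C) P (period 3, group 15) vs Al (period 3, group 13): the stated order agrees with the simple trend.
(D) Te (period 5, group 16) vs Pb (period 6, group 14): the stated order agrees with the simple trend.
The exception is (B): S (3p⁴) ionizes more easily than half-filled P (3p³) because the paired 3p electron in S is pushed out by e⁻–e⁻ repulsion.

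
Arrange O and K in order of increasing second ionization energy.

K < O

After 1 electron has been removed, what remains? O⁺ still has 5 valence electrons; K⁺ is the bare [Ar] core.
Usually core removal costs more than valence removal, but here the competition is close: a tightly held n=2 valence electron can cost more to remove than an n=3 core electron, so the actual values have to decide it.
The numbers (kJ/mol): O 3388, K 3052.
Putting it together, IE_2: K < O.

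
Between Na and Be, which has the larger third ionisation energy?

Be

After 2 electrons have been removed, what remains? Na²⁺ is already 1 electron into the core; Be²⁺ is the bare [He] core.
All of these are removing an electron from a noble-gas core or deeper; the smaller core (lower principal quantum number) is held far more tightly, and within a period the higher nuclear charge binds the same core more tightly.
The numbers (kJ/mol): Na 6910, Be 14849.
Hence IE_3: Na < Be.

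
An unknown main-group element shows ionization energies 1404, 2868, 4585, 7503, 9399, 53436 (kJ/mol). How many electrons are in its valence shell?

5

Look for the largest jump between consecutive ionization energies: IE6/IE5 ≈ 5.7, far larger than any earlier ratio.
That jump marks the point where a core electron is being removed. So the atom has 5 valence electrons.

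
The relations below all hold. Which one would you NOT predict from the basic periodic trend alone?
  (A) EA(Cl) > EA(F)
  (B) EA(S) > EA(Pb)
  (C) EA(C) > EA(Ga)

The general trend: electron affinity increases across a period and decreases down a group.
(A) Cl (period 3, group 17) vs F (period 2, group 17): the stated order contradicts the simple trend.
(B) S (period 3, group 16) vs Pb (period 6, group 14): the stated order agrees with the simple trend.
(C) C (period 2, group 14) vs Ga (period 4, group 13): the stated order agrees with the simple trend.
The exception is (A): F's small 2p subshell makes the incoming electron feel strong e⁻–e⁻ repulsion, so Cl actually releases more energy on gaining an electron.

(A)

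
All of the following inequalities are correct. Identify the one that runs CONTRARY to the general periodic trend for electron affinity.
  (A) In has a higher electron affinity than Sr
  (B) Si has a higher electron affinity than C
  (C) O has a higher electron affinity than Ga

(B)

The general trend: electron affinity increases across a period and decreases down a group.
(A) In (period 5, group 13) vs Sr (period 5, group 2): the stated order agrees with the simple trend.
(B) Si (period 3, group 14) vs C (period 2, group 14): the stated order contradicts the simple trend.
(C) O (period 2, group 16) vs Ga (period 4, group 13): the stated order agrees with the simple trend.
The exception is (B): Si's larger, more diffuse 3p orbitals accept an added electron slightly more readily than C's compact 2p.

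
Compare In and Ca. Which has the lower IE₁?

Ca is in period 4, group 2; In is in period 5, group 13.
Across a period the outer electron is held more tightly (higher IE₁); down a group it sits in a higher shell, more shielded, and comes off more easily.
A diagonal step moves right (one effect) and down (the opposite effect) at once.
Ca > In: the two effects oppose for this pair; the down-group effect wins (590 vs 558 kJ/mol).
For reference (kJ/mol): Ca 590, In 558.
So In has the lower IE₁ (In < Ca).

In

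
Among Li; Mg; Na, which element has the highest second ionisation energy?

IE_2 is the cost of taking one more electron from the +1 cation: Li⁺ is the bare [He] core; Mg⁺ still has 1 valence electron; Na⁺ is the bare [Ne] core.
Core electrons are held far more tightly than valence electrons, so Na and Li top the IE_2 order.
Approximate IE_2 values (kJ/mol): Li 7298, Mg 1451, Na 4562.
Putting it together, IE_2: Mg < Na < Li.

Li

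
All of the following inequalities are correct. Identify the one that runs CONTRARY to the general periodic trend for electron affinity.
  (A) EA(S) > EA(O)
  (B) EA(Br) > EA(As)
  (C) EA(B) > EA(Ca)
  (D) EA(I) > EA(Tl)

(A)

The general trend: electron affinity increases across a period and decreases down a group.
(A) S (period 3, group 16) vs O (period 2, group 16): the stated order contradicts the simple trend.
(B) Br (period 4, group 17) vs As (period 4, group 15): the stated order agrees with the simple trend.
(C) B (period 2, group 13) vs Ca (period 4, group 2): the stated order agrees with the simple trend.
(D) I (period 5, group 17) vs Tl (period 6, group 13): the stated order agrees with the simple trend.
The exception is (A): the compact 2p subshell of O repels the added electron more than S's larger 3p does.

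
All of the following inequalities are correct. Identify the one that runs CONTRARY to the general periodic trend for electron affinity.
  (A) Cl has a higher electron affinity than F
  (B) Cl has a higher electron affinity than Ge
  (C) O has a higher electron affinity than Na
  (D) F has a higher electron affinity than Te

(A)

The general trend: electron affinity increases across a period and decreases down a group.
(A) Cl (period 3, group 17) vs F (period 2, group 17): the stated order contradicts the simple trend.
(B) Cl (period 3, group 17) vs Ge (period 4, group 14): the stated order agrees with the simple trend.
(C) O (period 2, group 16) vs Na (period 3, group 1): the stated order agrees with the simple trend.
(D) F (period 2, group 17) vs Te (period 5, group 16): the stated order agrees with the simple trend.
The exception is (A): F's small 2p subshell makes the incoming electron feel strong e⁻–e⁻ repulsion, so Cl actually releases more energy on gaining an electron.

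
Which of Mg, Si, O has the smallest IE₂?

Mg

The second ionization energy removes an electron from the +1 ion. For each element: Mg⁺ still has 1 valence electron; Si⁺ still has 3 valence electrons; O⁺ still has 5 valence electrons.
All are still removing valence electrons, so compare the +1 ions as you would atoms: IE_2 generally rises across a period (higher Z_eff) and falls down a group (larger shell), subject to the usual subshell exceptions.
Valence configurations: Mg⁺ [Ne]3s¹, Si⁺ [Ne]3s²3p¹, O⁺ [He]2s²2p³.
Approximate IE_2 values (kJ/mol): Mg 1451, Si 1577, O 3388.
Overall IE_2 order: Mg < Si < O.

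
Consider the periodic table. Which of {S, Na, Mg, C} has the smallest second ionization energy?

The second ionization energy removes an electron from the +1 ion. For each element: S⁺ still has 5 valence electrons; Na⁺ is the bare [Ne] core; Mg⁺ still has 1 valence electron; C⁺ still has 3 valence electrons.
Breaking into a closed-shell core is much more expensive than removing a leftover valence electron — Na has the largest IE_2 here.
Valence configurations: S⁺ [Ne]3s²3p³, Mg⁺ [Ne]3s¹, C⁺ [He]2s²2p¹.
Tabulated IE_2 (kJ/mol): S 2252, Na 4562, Mg 1451, C 2353.
Hence IE_2: Mg < S < C < Na.

Mg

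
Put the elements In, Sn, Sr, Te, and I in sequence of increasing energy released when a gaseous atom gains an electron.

Sr, In, Sn, Te, I

EA tends to increase across a period and decrease down a group, though the pattern is less regular than for IE or radius.
All lie in period 5, so electron affinity increases left to right.
So from lowest to highest: Sr < In < Sn < Te < I.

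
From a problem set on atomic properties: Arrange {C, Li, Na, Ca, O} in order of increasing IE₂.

Ca < C < O < Na < Li

Consider each +1 ion: C⁺ still has 3 valence electrons; Li⁺ is the bare [He] core; Na⁺ is the bare [Ne] core; Ca⁺ still has 1 valence electron; O⁺ still has 5 valence electrons.
Breaking into a closed-shell core is much more expensive than removing a leftover valence electron — Na and Li have the largest IE_2 here.
Valence configurations: C⁺ [He]2s²2p¹, Ca⁺ [Ar]4s¹, O⁺ [He]2s²2p³.
Approximate IE_2 values (kJ/mol): C 2353, Li 7298, Na 4562, Ca 1145, O 3388.
So the second ionization energies run Ca < C < O < Na < Li.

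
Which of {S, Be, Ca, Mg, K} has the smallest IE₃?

Consider each +2 ion: S²⁺ still has 4 valence electrons; Be²⁺ is the bare [He] core; Ca²⁺ is the bare [Ar] core; Mg²⁺ is the bare [Ne] core; K²⁺ is already 1 electron into the core.
Breaking into a closed-shell core is much more expensive than removing a leftover valence electron — K, Ca, Mg and Be have the largest IE_3 here.
Tabulated IE_3 (kJ/mol): S 3357, Be 14849, Ca 4912, Mg 7733, K 4420.
So the third ionization energies run S < K < Ca < Mg < Be.

S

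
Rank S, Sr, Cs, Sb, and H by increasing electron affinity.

Sr < Cs < H < Sb < S

H is in period 1, group 1; S is in period 3, group 16; Sr is in period 5, group 2; Sb is in period 5, group 15; Cs is in period 6, group 1.
Electron affinity generally becomes more exothermic across a period toward the halogens and less exothermic down a group.
These span different periods and groups, so the two trends combine.
Cs > Sr: this pair runs against the simple trend — see the exception note.
H > Cs: they share group 1; the group trend gives H the larger value.
Sb > H: period and group pull opposite ways; the across-period shift dominates (103 vs 73 kJ/mol).
S > Sb: relative to Sb, both the across-period and down-group shifts push S's electron affinity up.
Note the exception: Cs has a higher electron affinity than Sr, contrary to the simple trend — adding an electron to Sr (ns²) has to open a new, higher-energy np subshell, which is unfavourable.
Tabulated electron affinity (kJ/mol): H 73, S 200, Sr 5, Sb 103, Cs 46.
So from lowest to highest: Sr < Cs < H < Sb < S.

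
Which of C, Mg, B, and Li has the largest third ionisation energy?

Li

The third ionization energy removes an electron from the +2 ion. For each element: C²⁺ still has 2 valence electrons; Mg²⁺ is the bare [Ne] core; B²⁺ still has 1 valence electron; Li²⁺ is already 1 electron into the core.
Breaking into a closed-shell core is much more expensive than removing a leftover valence electron — Mg and Li have the largest IE_3 here.
Valence configurations: C²⁺ [He]2s², B²⁺ [He]2s¹.
Tabulated IE_3 (kJ/mol): C 4620, Mg 7733, B 3660, Li 11815.
Hence IE_3: B < C < Mg < Li.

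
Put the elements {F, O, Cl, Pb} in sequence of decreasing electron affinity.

Cl > F > O > Pb

O is in period 2, group 16; F is in period 2, group 17; Cl is in period 3, group 17; Pb is in period 6, group 14.
Adding an electron releases more energy for atoms nearer the top right (short of the noble gases).
Neither a single period nor a single group — weigh both effects.
O > Pb: relative to Pb, both the across-period and down-group shifts push O's electron affinity up.
F > O: both are in period 2; the period trend gives F the larger value.
Cl > F: this pair runs against the simple trend — see the exception note.
Note the exception: Cl has a higher electron affinity than F, contrary to the simple trend — F's small 2p subshell makes the incoming electron feel strong e⁻–e⁻ repulsion, so Cl actually releases more energy on gaining an electron.
Tabulated electron affinity (kJ/mol): O 141, F 328, Cl 349, Pb 35.
So from highest to lowest: Cl > F > O > Pb.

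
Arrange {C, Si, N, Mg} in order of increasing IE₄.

Consider each +3 ion: C³⁺ still has 1 valence electron; Si³⁺ still has 1 valence electron; N³⁺ still has 2 valence electrons; Mg³⁺ is already 1 electron into the core.
Breaking into a closed-shell core is much more expensive than removing a leftover valence electron — Mg has the largest IE_4 here.
Valence configurations: C³⁺ [He]2s¹, Si³⁺ [Ne]3s¹, N³⁺ [He]2s².
Tabulated IE_4 (kJ/mol): C 6223, Si 4356, N 7475, Mg 10543.
So the fourth ionization energies run Si < C < N < Mg.

Si, C, N, Mg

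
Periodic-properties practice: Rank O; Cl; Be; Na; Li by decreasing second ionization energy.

Consider each +1 ion: O⁺ still has 5 valence electrons; Cl⁺ still has 6 valence electrons; Be⁺ still has 1 valence electron; Na⁺ is the bare [Ne] core; Li⁺ is the bare [He] core.
Pulling an electron out of a noble-gas core costs far more than removing a remaining valence electron, so Na and Li sit at the high end of IE_2.
Valence configurations: O⁺ [He]2s²2p³, Cl⁺ [Ne]3s²3p⁴, Be⁺ [He]2s¹.
Tabulated IE_2 (kJ/mol): O 3388, Cl 2298, Be 1757, Na 4562, Li 7298.
Putting it together, IE_2: Be < Cl < O < Na < Li.

Li > Na > O > Cl > Be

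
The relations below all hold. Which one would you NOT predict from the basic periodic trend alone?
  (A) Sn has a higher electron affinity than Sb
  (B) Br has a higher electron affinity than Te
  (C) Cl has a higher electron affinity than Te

(A)

The general trend: electron affinity increases across a period and decreases down a group.
(A) Sn (period 5, group 14) vs Sb (period 5, group 15): the stated order contradicts the simple trend.
(B) Br (period 4, group 17) vs Te (period 5, group 16): the stated order agrees with the simple trend.
(C) Cl (period 3, group 17) vs Te (period 5, group 16): the stated order agrees with the simple trend.
The exception is (A): adding an electron to Sb's half-filled 5p³ is unfavourable, so Sn has the more exothermic EA.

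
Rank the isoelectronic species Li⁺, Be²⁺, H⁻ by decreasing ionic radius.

H⁻ > Li⁺ > Be²⁺

All of these have 2 electrons, so size is governed by nuclear charge alone: the more protons, the stronger the pull on the same electron cloud, and the smaller the ion.
Nuclear charges: Be²⁺ (Z=4), Li⁺ (Z=3), H⁻ (Z=1).
Largest to smallest: H⁻ > Li⁺ > Be²⁺.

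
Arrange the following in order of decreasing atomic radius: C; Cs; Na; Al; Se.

Cs > Na > Al > Se > C

C is in period 2, group 14; Na is in period 3, group 1; Al is in period 3, group 13; Se is in period 4, group 16; Cs is in period 6, group 1.
Across a period the added protons contract the valence shell; down a group each new principal shell makes the atom larger.
These span different periods and groups, so the two trends combine.
Se > C: the two effects oppose for this pair; the down-group effect wins (116 vs 75 pm).
Al > Se: the two effects oppose for this pair; the across-period effect wins (126 vs 116 pm).
Na > Al: both are in period 3; the period trend gives Na the larger value.
Cs > Na: they share group 1; the group trend gives Cs the larger value.
For reference (pm): C 75, Na 155, Al 126, Se 116, Cs 232.
So from largest to smallest: Cs > Na > Al > Se > C.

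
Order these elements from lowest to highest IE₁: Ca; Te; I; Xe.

Across a period the outer electron is held more tightly (higher IE₁); down a group it sits in a higher shell, more shielded, and comes off more easily.
Neither a single period nor a single group — weigh both effects.
Te > Ca: the two effects oppose for this pair; the across-period effect wins (869 vs 590 kJ/mol).
I > Te: both are in period 5; the period trend gives I the larger value.
Xe > I: Xe lies to the right of I in period 5, so the across-period effect alone puts Xe higher.
Approximate values (kJ/mol): Ca 590, Te 869, I 1008, Xe 1170.
So from lowest to highest: Ca < Te < I < Xe.

Ca < Te < I < Xe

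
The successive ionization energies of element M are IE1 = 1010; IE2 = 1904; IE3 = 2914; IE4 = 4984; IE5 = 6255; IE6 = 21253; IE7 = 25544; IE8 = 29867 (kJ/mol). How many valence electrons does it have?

5

Look for the largest jump between consecutive ionization energies: IE6/IE5 ≈ 3.4, far larger than any earlier ratio.
That jump marks the point where a core electron is being removed. So the atom has 5 valence electrons.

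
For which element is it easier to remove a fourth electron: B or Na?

Na

The fourth ionization energy removes an electron from the +3 ion. For each element: B³⁺ is the bare [He] core; Na³⁺ is already 2 electrons into the core.
All of these are removing an electron from a noble-gas core or deeper; the smaller core (lower principal quantum number) is held far more tightly, and within a period the higher nuclear charge binds the same core more tightly.
The numbers (kJ/mol): B 25026, Na 9543.
Putting it together, IE_4: Na < B.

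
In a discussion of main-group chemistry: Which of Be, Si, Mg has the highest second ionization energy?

Be

After 1 electron has been removed, what remains? Be⁺ still has 1 valence electron; Si⁺ still has 3 valence electrons; Mg⁺ still has 1 valence electron.
All are still removing valence electrons, so compare the +1 ions as you would atoms: IE_2 generally rises across a period (higher Z_eff) and falls down a group (larger shell), subject to the usual subshell exceptions.
Valence configurations: Be⁺ [He]2s¹, Si⁺ [Ne]3s²3p¹, Mg⁺ [Ne]3s¹.
Approximate IE_2 values (kJ/mol): Be 1757, Si 1577, Mg 1451.
Hence IE_2: Mg < Si < Be.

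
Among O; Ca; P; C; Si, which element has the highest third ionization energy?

O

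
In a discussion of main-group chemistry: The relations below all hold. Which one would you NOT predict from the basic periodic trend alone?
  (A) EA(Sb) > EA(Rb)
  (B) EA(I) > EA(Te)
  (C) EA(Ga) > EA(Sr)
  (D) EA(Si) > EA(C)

(D)

The general trend: electron affinity increases across a period and decreases down a group.
(A) Sb (period 5, group 15) vs Rb (period 5, group 1): the stated order agrees with the simple trend.
(B) I (period 5, group 17) vs Te (period 5, group 16): the stated order agrees with the simple trend.
(C) Ga (period 4, group 13) vs Sr (period 5, group 2): the stated order agrees with the simple trend.
(D) Si (period 3, group 14) vs C (period 2, group 14): the stated order contradicts the simple trend.
The exception is (D): Si's larger, more diffuse 3p orbitals accept an added electron slightly more readily than C's compact 2p.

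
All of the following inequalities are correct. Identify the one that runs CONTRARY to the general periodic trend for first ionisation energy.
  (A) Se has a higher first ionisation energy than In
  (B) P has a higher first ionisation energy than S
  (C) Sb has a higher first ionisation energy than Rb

The general trend: first ionisation energy increases across a period and decreases down a group.
(A) Se (period 4, group 16) vs In (period 5, group 13): the stated order agrees with the simple trend.
(B) P (period 3, group 15) vs S (period 3, group 16): the stated order contradicts the simple trend.
(C) Sb (period 5, group 15) vs Rb (period 5, group 1): the stated order agrees with the simple trend.
The exception is (B): S (3p⁴) ionizes more easily than half-filled P (3p³) because the paired 3p electron in S is pushed out by e⁻–e⁻ repulsion.

(B)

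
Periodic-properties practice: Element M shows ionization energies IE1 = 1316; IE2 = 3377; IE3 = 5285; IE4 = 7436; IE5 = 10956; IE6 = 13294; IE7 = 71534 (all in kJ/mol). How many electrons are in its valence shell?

6

Look for the largest jump between consecutive ionization energies: IE7/IE6 ≈ 5.4, far larger than any earlier ratio.
That jump marks the point where a core electron is being removed. So the atom has 6 valence electrons.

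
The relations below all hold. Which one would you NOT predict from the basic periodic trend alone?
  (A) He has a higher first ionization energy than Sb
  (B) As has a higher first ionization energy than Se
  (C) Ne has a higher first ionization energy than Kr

(B)

The general trend: first ionization energy increases across a period and decreases down a group.
(A) He (period 1, group 18) vs Sb (period 5, group 15): the stated order agrees with the simple trend.
(B) As (period 4, group 15) vs Se (period 4, group 16): the stated order contradicts the simple trend.
(C) Ne (period 2, group 18) vs Kr (period 4, group 18): the stated order agrees with the simple trend.
The exception is (B): Se (4p⁴) ionizes more easily than half-filled As (4p³).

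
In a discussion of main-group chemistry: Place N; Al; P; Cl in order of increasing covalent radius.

N < Cl < P < Al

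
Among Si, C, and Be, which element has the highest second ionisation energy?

C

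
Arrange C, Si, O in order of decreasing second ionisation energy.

O > C > Si

The second ionization energy removes an electron from the +1 ion. For each element: C⁺ still has 3 valence electrons; Si⁺ still has 3 valence electrons; O⁺ still has 5 valence electrons.
All are still removing valence electrons, so compare the +1 ions as you would atoms: IE_2 generally rises across a period (higher Z_eff) and falls down a group (larger shell), subject to the usual subshell exceptions.
Valence configurations: C⁺ [He]2s²2p¹, Si⁺ [Ne]3s²3p¹, O⁺ [He]2s²2p³.
Tabulated IE_2 (kJ/mol): C 2353, Si 1577, O 3388.
Overall IE_2 order: Si < C < O.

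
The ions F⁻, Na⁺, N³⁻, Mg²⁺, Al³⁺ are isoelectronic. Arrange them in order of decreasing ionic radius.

N³⁻, F⁻, Na⁺, Mg²⁺, Al³⁺

All of these have 10 electrons, so size is governed by nuclear charge alone: the more protons, the stronger the pull on the same electron cloud, and the smaller the ion.
Nuclear charges: Al³⁺ (Z=13), Mg²⁺ (Z=12), Na⁺ (Z=11), F⁻ (Z=9), N³⁻ (Z=7).
Largest to smallest: N³⁻ > F⁻ > Na⁺ > Mg²⁺ > Al³⁺.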